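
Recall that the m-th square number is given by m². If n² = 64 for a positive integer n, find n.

We need n² = 64, so n = √64 = 8.

8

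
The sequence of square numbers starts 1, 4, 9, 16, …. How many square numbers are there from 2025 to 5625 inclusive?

31

The n-th square number is n².
Smallest index with value ≥ 2025: n = 45 (giving 2025).
Largest index with value ≤ 5625: n = 75 (giving 5625).
Indices 45 through 75: 31 terms.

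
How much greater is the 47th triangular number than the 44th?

47·48/2 = 1128 and 44·45/2 = 990.
Difference: 1128 − 990 = 138.

138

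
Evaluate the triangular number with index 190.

The 190th triangular number is n(n+1)/2 with n = 190.
190·191/2 = 36290/2 = 18145.

18145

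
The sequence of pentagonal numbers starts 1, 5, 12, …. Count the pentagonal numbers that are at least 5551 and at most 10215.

The n-th pentagonal number is n(3n−1)/2.
Smallest index with value ≥ 5551: n = 61 (giving 5551).
Largest index with value ≤ 10215: n = 82 (giving 10045).
Indices 61 through 82: 22 terms.

22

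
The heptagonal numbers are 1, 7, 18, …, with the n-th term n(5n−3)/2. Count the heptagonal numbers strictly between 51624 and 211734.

147

The n-th heptagonal number is n(5n−3)/2.
Smallest index with value > 51624: n = 145 (giving 52345).
Largest index with value < 211734: n = 291 (giving 211266).
Indices 145 through 291: 147 terms.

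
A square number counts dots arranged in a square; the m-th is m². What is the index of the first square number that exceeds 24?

Solve n² > 24 for integer n.
The largest n with value ≤ 24 is 4 (since 16 ≤ 24 < 25), so the first above is n = 5, value 25.

5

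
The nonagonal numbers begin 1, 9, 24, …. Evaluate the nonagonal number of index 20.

The 20th nonagonal number is n(7n−5)/2 with n = 20.
20·(7·20 − 5)/2 = 20·135/2 = 1350.

1350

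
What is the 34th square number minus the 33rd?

n² − (n−1)² = 2n − 1, so 34² − 33² = 2·34 − 1 = 67.

67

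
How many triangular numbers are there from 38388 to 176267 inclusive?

317

The n-th triangular number is n(n+1)/2.
Smallest index with value ≥ 38388: n = 277 (giving 38503).
Largest index with value ≤ 176267: n = 593 (giving 176121).
Indices 277 through 593: 317 terms.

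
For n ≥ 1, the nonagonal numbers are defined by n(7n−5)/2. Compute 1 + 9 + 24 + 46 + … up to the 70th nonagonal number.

402570

Σ i(7i−5)/2 = (7Σi² − 5Σi) / 2 over i = 1..70.
Σi = 2485 and Σi² = 116795.
(7·116795 − 5·2485) / 2 = 805140/2 = 402570.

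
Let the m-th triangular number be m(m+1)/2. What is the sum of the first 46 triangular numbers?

Σ i(i+1)/2 = (Σi² + Σi) / 2 over i = 1..46.
Σi = 1081 and Σi² = 33511.
(1·33511 + 1·1081) / 2 = 34592/2 = 17296.

17296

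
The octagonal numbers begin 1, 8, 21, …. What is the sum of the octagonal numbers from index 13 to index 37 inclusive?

49525

Σ i(3i−2) = 3Σi² − 2Σi over i = 13..37.
Σi = 703 − 78 = 625 and Σi² = 17575 − 650 = 16925.
3·16925 − 2·625 = 49525.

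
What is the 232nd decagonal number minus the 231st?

Consecutive decagonal numbers differ by 8n − 7: here 8·232 − 7 = 1849.

1849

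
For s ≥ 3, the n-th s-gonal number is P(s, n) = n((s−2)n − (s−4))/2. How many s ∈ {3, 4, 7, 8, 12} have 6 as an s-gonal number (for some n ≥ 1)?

1

s = 3: P(3, 3) = 6. ✓
s = 4: P(4, 2) = 4 and P(4, 3) = 9; 6 is not s-gonal.
s = 7: P(7, 1) = 1 and P(7, 2) = 7; 6 is not s-gonal.
s = 8: P(8, 1) = 1 and P(8, 2) = 8; 6 is not s-gonal.
s = 12: P(12, 1) = 1 and P(12, 2) = 12; 6 is not s-gonal.
Hits: s ∈ {3} → 1.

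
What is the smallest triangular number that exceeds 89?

Solve n(n+1)/2 > 89 for integer n.
The largest n with value ≤ 89 is 12 (since 78 ≤ 89 < 91), so the first above is n = 13, value 91.

91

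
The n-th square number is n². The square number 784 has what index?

28

We need n² = 784, so n = √784 = 28.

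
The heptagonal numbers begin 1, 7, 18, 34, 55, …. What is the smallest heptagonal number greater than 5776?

5929

Solve n(5n−3)/2 > 5776 for integer n.
The largest n with value ≤ 5776 is 48 (since 5688 ≤ 5776 < 5929), so the first above is n = 49, value 5929.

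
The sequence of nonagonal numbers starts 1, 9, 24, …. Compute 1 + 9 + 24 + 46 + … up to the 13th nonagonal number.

Σ i(7i−5)/2 = (7Σi² − 5Σi) / 2 over i = 1..13.
Σi = 91 and Σi² = 819.
(7·819 − 5·91) / 2 = 5278/2 = 2639.

2639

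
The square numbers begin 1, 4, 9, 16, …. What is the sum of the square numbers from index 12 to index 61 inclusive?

77025

Σ_{i=12}^{61} i² = 77531 − 506 = 77025.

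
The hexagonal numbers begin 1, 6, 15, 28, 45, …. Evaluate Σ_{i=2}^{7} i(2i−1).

251

Σ i(2i−1) = 2Σi² − Σi over i = 2..7.
Σi = 28 − 1 = 27 and Σi² = 140 − 1 = 139.
2·139 − 1·27 = 251.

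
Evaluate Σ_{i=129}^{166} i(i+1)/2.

Σ i(i+1)/2 = (Σi² + Σi) / 2 over i = 129..166.
Σi = 13861 − 8256 = 5605 and Σi² = 1538571 − 707264 = 831307.
(1·831307 + 1·5605) / 2 = 836912/2 = 418456.

418456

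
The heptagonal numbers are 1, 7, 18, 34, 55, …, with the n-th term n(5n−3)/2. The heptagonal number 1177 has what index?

Set n(5n−3)/2 = 1177, giving 5n² − 3n − 2354 = 0.
So n = (3 + 217) / 10 = 220/10 = 22.
Check: 22·(5·22 − 3)/2 = 1177. ✓

22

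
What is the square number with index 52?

The 52nd square number is n² with n = 52.
52² = 2704.

2704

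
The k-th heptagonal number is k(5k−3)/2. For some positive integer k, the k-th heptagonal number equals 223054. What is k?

299

Set n(5n−3)/2 = 223054, giving 5n² − 3n − 446108 = 0.
The discriminant is 9 + 40·223054 = 8922169, and √8922169 = 2987.
So n = (3 + 2987) / 10 = 2990/10 = 299.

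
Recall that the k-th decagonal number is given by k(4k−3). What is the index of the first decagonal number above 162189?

Solve n(4n−3) > 162189 for integer n.
The largest n with value ≤ 162189 is 201 (since 161001 ≤ 162189 < 162610), so the first above is n = 202, value 162610.

202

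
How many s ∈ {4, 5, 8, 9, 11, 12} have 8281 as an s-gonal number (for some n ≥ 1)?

2

s = 4: P(4, 91) = 8281. ✓
s = 5: P(5, 74) = 8177 and P(5, 75) = 8400; 8281 is not s-gonal.
s = 8: P(8, 52) = 8008 and P(8, 53) = 8321; 8281 is not s-gonal.
s = 9: P(9, 49) = 8281. ✓
s = 11: P(11, 43) = 8170 and P(11, 44) = 8558; 8281 is not s-gonal.
s = 12: P(12, 41) = 8241 and P(12, 42) = 8652; 8281 is not s-gonal.
Hits: s ∈ {4, 9} → 2.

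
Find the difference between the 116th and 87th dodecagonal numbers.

29319

116·(5·116 − 4) = 66816 and 87·(5·87 − 4) = 37497.
Difference: 66816 − 37497 = 29319.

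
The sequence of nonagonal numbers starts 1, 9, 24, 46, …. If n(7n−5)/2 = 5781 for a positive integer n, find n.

Set n(7n−5)/2 = 5781, giving 7n² − 5n − 11562 = 0.
So n = (5 + 569) / 14 = 574/14 = 41.

41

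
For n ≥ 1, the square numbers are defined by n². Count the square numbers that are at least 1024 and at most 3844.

31

The n-th square number is n².
Smallest index with value ≥ 1024: n = 32 (giving 1024).
Largest index with value ≤ 3844: n = 62 (giving 3844).
Indices 32 through 62: 31 terms.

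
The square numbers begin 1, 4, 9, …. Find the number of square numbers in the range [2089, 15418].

The n-th square number is n².
Smallest index with value ≥ 2089: n = 46 (giving 2116).
Largest index with value ≤ 15418: n = 124 (giving 15376).
Indices 46 through 124: 79 terms.

79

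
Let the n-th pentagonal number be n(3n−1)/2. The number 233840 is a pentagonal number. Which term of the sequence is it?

395

Set n(3n−1)/2 = 233840, giving 3n² − n − 467680 = 0.
The discriminant is 1 + 24·233840 = 5612161, and √5612161 = 2369.
So n = (1 + 2369) / 6 = 2370/6 = 395.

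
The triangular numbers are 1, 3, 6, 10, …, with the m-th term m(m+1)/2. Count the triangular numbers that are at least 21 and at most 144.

The n-th triangular number is n(n+1)/2.
Smallest index with value ≥ 21: n = 6 (giving 21).
Largest index with value ≤ 144: n = 16 (giving 136).
Indices 6 through 16: 11 terms.

11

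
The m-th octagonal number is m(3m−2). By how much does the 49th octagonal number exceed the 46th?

849

49·(3·49 − 2) = 7105 and 46·(3·46 − 2) = 6256.
Difference: 7105 − 6256 = 849.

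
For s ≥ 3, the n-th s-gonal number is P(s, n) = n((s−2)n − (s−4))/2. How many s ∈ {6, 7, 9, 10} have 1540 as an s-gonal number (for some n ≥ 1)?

s = 6: P(6, 28) = 1540. ✓
s = 7: P(7, 25) = 1525 and P(7, 26) = 1651; 1540 is not s-gonal.
s = 9: P(9, 21) = 1491 and P(9, 22) = 1639; 1540 is not s-gonal.
s = 10: P(10, 20) = 1540. ✓
Hits: s ∈ {6, 10} → 2.

2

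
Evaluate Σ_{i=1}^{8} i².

204

Σ_{i=1}^{8} i² = 8·9·17/6 = 204.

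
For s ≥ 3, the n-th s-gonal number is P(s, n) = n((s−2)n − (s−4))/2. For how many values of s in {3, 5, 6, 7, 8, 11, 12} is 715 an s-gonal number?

2

s = 3: P(3, 37) = 703 and P(3, 38) = 741; 715 is not s-gonal.
s = 5: P(5, 22) = 715. ✓
s = 6: P(6, 19) = 703 and P(6, 20) = 780; 715 is not s-gonal.
s = 7: P(7, 17) = 697 and P(7, 18) = 783; 715 is not s-gonal.
s = 8: P(8, 15) = 645 and P(8, 16) = 736; 715 is not s-gonal.
s = 11: P(11, 13) = 715. ✓
s = 12: P(12, 12) = 672 and P(12, 13) = 793; 715 is not s-gonal.
Hits: s ∈ {5, 11} → 2.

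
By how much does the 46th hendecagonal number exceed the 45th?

406

Consecutive hendecagonal numbers differ by 9n − 8: here 9·46 − 8 = 406.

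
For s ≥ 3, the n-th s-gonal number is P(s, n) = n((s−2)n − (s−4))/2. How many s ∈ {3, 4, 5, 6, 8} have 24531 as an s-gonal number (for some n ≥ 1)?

2

s = 3: P(3, 221) = 24531. ✓
s = 4: P(4, 156) = 24336 and P(4, 157) = 24649; 24531 is not s-gonal.
s = 5: P(5, 128) = 24512 and P(5, 129) = 24897; 24531 is not s-gonal.
s = 6: P(6, 111) = 24531. ✓
s = 8: P(8, 90) = 24120 and P(8, 91) = 24661; 24531 is not s-gonal.
Hits: s ∈ {3, 6} → 2.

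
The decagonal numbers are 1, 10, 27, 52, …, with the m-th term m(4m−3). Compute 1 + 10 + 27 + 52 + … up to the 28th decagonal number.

29638

Σ i(4i−3) = 4Σi² − 3Σi over i = 1..28.
Σi = 406 and Σi² = 7714.
4·7714 − 3·406 = 29638.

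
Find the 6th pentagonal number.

The 6th pentagonal number is n(3n−1)/2 with n = 6.
6·(3·6 − 1)/2 = 6·17/2 = 51.

51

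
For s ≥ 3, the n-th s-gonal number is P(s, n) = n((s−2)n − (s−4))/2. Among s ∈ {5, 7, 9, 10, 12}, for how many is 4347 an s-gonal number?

2

s = 5: P(5, 54) = 4347. ✓
s = 7: P(7, 42) = 4347. ✓
s = 9: P(9, 35) = 4200 and P(9, 36) = 4446; 4347 is not s-gonal.
s = 10: P(10, 33) = 4257 and P(10, 34) = 4522; 4347 is not s-gonal.
s = 12: P(12, 29) = 4089 and P(12, 30) = 4380; 4347 is not s-gonal.
Hits: s ∈ {5, 7} → 2.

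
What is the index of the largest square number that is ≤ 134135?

366

Solve n² ≤ 134135 for integer n.
n = 366 gives 133956 ≤ 134135, while n = 367 gives 134689 > 134135; so the answer is index 366.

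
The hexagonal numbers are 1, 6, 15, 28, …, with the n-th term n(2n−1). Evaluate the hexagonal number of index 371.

274911

The 371st hexagonal number is n(2n−1) with n = 371.
371·(2·371 − 1) = 371·741 = 274911.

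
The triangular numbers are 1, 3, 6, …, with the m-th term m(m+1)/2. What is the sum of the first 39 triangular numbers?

Σ i(i+1)/2 = (Σi² + Σi) / 2 over i = 1..39.
Σi = 780 and Σi² = 20540.
(1·20540 + 1·780) / 2 = 21320/2 = 10660.

10660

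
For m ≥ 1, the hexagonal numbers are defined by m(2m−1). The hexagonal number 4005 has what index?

45

Set n(2n−1) = 4005, giving 2n² − n − 4005 = 0.
The discriminant is 1 + 8·4005 = 32041, and √32041 = 179.
So n = (1 + 179) / 4 = 180/4 = 45.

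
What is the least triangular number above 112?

Solve n(n+1)/2 > 112 for integer n.
The largest n with value ≤ 112 is 14 (since 105 ≤ 112 < 120), so the first above is n = 15, value 120.

120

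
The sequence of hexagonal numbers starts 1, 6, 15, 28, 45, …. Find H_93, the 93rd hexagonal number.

The 93rd hexagonal number is n(2n−1) with n = 93.
93·(2·93 − 1) = 93·185 = 17205.

17205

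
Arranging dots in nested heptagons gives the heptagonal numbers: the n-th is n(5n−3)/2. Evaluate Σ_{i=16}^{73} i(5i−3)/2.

323901

Σ i(5i−3)/2 = (5Σi² − 3Σi) / 2 over i = 16..73.
Σi = 2701 − 120 = 2581 and Σi² = 132349 − 1240 = 131109.
(5·131109 − 3·2581) / 2 = 647802/2 = 323901.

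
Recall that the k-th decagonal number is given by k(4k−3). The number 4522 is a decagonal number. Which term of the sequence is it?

Set n(4n−3) = 4522, giving 4n² − 3n − 4522 = 0.
The discriminant is 9 + 16·4522 = 72361, and √72361 = 269.
So n = (3 + 269) / 8 = 272/8 = 34.
Check: 34·(4·34 − 3) = 4522. ✓

34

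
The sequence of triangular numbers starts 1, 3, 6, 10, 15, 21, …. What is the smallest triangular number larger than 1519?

Solve n(n+1)/2 > 1519 for integer n.
The largest n with value ≤ 1519 is 54 (since 1485 ≤ 1519 < 1540), so the first above is n = 55, value 1540.

1540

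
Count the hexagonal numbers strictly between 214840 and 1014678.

384

The n-th hexagonal number is n(2n−1).
Smallest index with value > 214840: n = 329 (giving 216153).
Largest index with value < 1014678: n = 712 (giving 1013176).
Indices 329 through 712: 384 terms.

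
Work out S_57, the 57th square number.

57² = 3249.

3249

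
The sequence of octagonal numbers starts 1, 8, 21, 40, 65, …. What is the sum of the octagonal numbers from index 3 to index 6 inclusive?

222

Σ i(3i−2) = 3Σi² − 2Σi over i = 3..6.
Σi = 21 − 3 = 18 and Σi² = 91 − 5 = 86.
3·86 − 2·18 = 222.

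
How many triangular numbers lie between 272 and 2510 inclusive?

48

The n-th triangular number is n(n+1)/2.
Smallest index with value ≥ 272: n = 23 (giving 276).
Largest index with value ≤ 2510: n = 70 (giving 2485).
Indices 23 through 70: 48 terms.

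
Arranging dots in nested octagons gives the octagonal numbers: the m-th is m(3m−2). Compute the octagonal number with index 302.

The 302nd octagonal number is n(3n−2) with n = 302.
302·(3·302 − 2) = 302·904 = 273008.

273008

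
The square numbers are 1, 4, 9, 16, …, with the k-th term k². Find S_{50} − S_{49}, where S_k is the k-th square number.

n² − (n−1)² = 2n − 1, so 50² − 49² = 2·50 − 1 = 99.

99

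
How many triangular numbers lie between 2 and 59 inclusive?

9

The n-th triangular number is n(n+1)/2.
Smallest index with value ≥ 2: n = 2 (giving 3).
Largest index with value ≤ 59: n = 10 (giving 55).
Indices 2 through 10: 9 terms.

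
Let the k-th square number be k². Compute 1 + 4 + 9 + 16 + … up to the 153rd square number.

Σ_{i=1}^{153} i² = 153·154·307/6 = 1205589.

1205589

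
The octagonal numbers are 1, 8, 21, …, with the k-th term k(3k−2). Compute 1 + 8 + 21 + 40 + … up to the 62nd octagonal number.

240219

Σ i(3i−2) = 3Σi² − 2Σi over i = 1..62.
Σi = 1953 and Σi² = 81375.
3·81375 − 2·1953 = 240219.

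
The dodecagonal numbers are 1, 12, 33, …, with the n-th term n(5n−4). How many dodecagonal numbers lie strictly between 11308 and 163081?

133

The n-th dodecagonal number is n(5n−4).
Smallest index with value > 11308: n = 48 (giving 11328).
Largest index with value < 163081: n = 180 (giving 161280).
Indices 48 through 180: 133 terms.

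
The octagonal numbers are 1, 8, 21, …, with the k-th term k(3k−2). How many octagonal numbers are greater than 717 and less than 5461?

27

The n-th octagonal number is n(3n−2).
Smallest index with value > 717: n = 16 (giving 736).
Largest index with value < 5461: n = 42 (giving 5208).
Indices 16 through 42: 27 terms.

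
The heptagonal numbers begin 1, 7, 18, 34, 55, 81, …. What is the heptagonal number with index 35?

3010

The 35th heptagonal number is n(5n−3)/2 with n = 35.
35·(5·35 − 3)/2 = 35·172/2 = 35·86 = 3010.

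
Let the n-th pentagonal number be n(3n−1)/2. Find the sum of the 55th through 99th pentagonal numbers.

Σ i(3i−1)/2 = (3Σi² − Σi) / 2 over i = 55..99.
Σi = 4950 − 1485 = 3465 and Σi² = 328350 − 53955 = 274395.
(3·274395 − 1·3465) / 2 = 819720/2 = 409860.

409860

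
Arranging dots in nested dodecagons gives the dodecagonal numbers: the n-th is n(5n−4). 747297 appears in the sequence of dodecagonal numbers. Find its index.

387

Set n(5n−4) = 747297, giving 5n² − 4n − 747297 = 0.
So n = (4 + 3866) / 10 = 3870/10 = 387.
Check: 387·(5·387 − 4) = 747297. ✓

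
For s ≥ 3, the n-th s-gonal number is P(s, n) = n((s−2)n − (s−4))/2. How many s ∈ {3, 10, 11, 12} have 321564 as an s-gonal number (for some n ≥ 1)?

s = 3: P(3, 801) = 321201 and P(3, 802) = 322003; 321564 is not s-gonal.
s = 10: P(10, 283) = 319507 and P(10, 284) = 321772; 321564 is not s-gonal.
s = 11: P(11, 267) = 319866 and P(11, 268) = 322270; 321564 is not s-gonal.
s = 12: P(12, 254) = 321564. ✓
Hits: s ∈ {12} → 1.

1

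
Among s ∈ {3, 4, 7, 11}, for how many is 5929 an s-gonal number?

s = 3: P(3, 108) = 5886 and P(3, 109) = 5995; 5929 is not s-gonal.
s = 4: P(4, 77) = 5929. ✓
s = 7: P(7, 49) = 5929. ✓
s = 11: P(11, 36) = 5706 and P(11, 37) = 6031; 5929 is not s-gonal.
Hits: s ∈ {4, 7} → 2.

2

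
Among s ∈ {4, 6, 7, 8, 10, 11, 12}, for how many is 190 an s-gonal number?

1

s = 4: P(4, 13) = 169 and P(4, 14) = 196; 190 is not s-gonal.
s = 6: P(6, 10) = 190. ✓
s = 7: P(7, 9) = 189 and P(7, 10) = 235; 190 is not s-gonal.
s = 8: P(8, 8) = 176 and P(8, 9) = 225; 190 is not s-gonal.
s = 10: P(10, 7) = 175 and P(10, 8) = 232; 190 is not s-gonal.
s = 11: P(11, 6) = 141 and P(11, 7) = 196; 190 is not s-gonal.
s = 12: P(12, 6) = 156 and P(12, 7) = 217; 190 is not s-gonal.
Hits: s ∈ {6} → 1.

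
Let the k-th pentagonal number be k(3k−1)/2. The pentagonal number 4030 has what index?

Set n(3n−1)/2 = 4030, giving 3n² − n − 8060 = 0.
The discriminant is 1 + 24·4030 = 96721, and √96721 = 311.
So n = (1 + 311) / 6 = 312/6 = 52.

52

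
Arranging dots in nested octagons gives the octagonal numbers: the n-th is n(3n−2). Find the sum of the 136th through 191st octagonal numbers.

4516596

Σ i(3i−2) = 3Σi² − 2Σi over i = 136..191.
Σi = 18336 − 9180 = 9156 and Σi² = 2340896 − 829260 = 1511636.
3·1511636 − 2·9156 = 4516596.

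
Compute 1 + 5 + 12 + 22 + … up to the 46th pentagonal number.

49726

Σ i(3i−1)/2 = (3Σi² − Σi) / 2 over i = 1..46.
Σi = 1081 and Σi² = 33511.
(3·33511 − 1·1081) / 2 = 99452/2 = 49726.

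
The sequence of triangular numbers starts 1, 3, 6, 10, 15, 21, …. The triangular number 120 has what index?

Set n(n+1)/2 = 120, giving n² + n − 240 = 0.
So n = (-1 + 31) / 2 = 30/2 = 15.

15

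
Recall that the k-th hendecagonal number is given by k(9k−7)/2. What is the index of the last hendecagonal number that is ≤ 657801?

382

Solve n(9n−7)/2 ≤ 657801 for integer n.
n = 382 gives 655321 ≤ 657801, while n = 383 gives 658760 > 657801; so the answer is index 382.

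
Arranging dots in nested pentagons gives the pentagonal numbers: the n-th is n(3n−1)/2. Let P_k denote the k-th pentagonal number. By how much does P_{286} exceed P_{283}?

2559

286·(3·286 − 1)/2 = 122551 and 283·(3·283 − 1)/2 = 119992.
Difference: 122551 − 119992 = 2559.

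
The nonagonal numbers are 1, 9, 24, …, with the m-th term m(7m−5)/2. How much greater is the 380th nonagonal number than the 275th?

240450

380·(7·380 − 5)/2 = 504450 and 275·(7·275 − 5)/2 = 264000.
Difference: 504450 − 264000 = 240450.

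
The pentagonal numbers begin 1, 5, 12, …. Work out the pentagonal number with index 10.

145

10·(3·10 − 1)/2 = 10·29/2 = 145.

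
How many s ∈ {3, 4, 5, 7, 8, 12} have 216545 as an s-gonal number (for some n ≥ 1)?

s = 3: P(3, 657) = 216153 and P(3, 658) = 216811; 216545 is not s-gonal.
s = 4: P(4, 465) = 216225 and P(4, 466) = 217156; 216545 is not s-gonal.
s = 5: P(5, 380) = 216410 and P(5, 381) = 217551; 216545 is not s-gonal.
s = 7: P(7, 294) = 215649 and P(7, 295) = 217120; 216545 is not s-gonal.
s = 8: P(8, 269) = 216545. ✓
s = 12: P(12, 208) = 215488 and P(12, 209) = 217569; 216545 is not s-gonal.
Hits: s ∈ {8} → 1.

1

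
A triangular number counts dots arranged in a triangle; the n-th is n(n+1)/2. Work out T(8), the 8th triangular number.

36

8·9/2 = 72/2 = 36.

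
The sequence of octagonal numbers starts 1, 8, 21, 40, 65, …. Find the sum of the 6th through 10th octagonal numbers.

Σ i(3i−2) = 3Σi² − 2Σi over i = 6..10.
Σi = 55 − 15 = 40 and Σi² = 385 − 55 = 330.
3·330 − 2·40 = 910.

910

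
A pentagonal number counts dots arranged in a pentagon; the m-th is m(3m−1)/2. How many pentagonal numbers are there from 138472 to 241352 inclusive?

98

The n-th pentagonal number is n(3n−1)/2.
Smallest index with value ≥ 138472: n = 304 (giving 138472).
Largest index with value ≤ 241352: n = 401 (giving 241001).
Indices 304 through 401: 98 terms.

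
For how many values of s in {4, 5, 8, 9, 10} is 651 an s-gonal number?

s = 4: P(4, 25) = 625 and P(4, 26) = 676; 651 is not s-gonal.
s = 5: P(5, 21) = 651. ✓
s = 8: P(8, 15) = 645 and P(8, 16) = 736; 651 is not s-gonal.
s = 9: P(9, 14) = 651. ✓
s = 10: P(10, 13) = 637 and P(10, 14) = 742; 651 is not s-gonal.
Hits: s ∈ {5, 9} → 2.

2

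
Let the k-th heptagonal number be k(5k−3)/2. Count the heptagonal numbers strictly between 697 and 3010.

The n-th heptagonal number is n(5n−3)/2.
Smallest index with value > 697: n = 18 (giving 783).
Largest index with value < 3010: n = 34 (giving 2839).
Indices 18 through 34: 17 terms.

17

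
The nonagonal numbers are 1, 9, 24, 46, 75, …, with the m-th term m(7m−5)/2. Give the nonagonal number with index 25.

2125

The 25th nonagonal number is n(7n−5)/2 with n = 25.
25·(7·25 − 5)/2 = 25·170/2 = 25·85 = 2125.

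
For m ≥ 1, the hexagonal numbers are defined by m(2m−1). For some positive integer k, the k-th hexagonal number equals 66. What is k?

6

Set n(2n−1) = 66, giving 2n² − n − 66 = 0.
The discriminant is 1 + 8·66 = 529, and √529 = 23.
So n = (1 + 23) / 4 = 24/4 = 6.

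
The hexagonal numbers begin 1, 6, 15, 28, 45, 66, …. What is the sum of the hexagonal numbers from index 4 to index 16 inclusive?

Σ i(2i−1) = 2Σi² − Σi over i = 4..16.
Σi = 136 − 6 = 130 and Σi² = 1496 − 14 = 1482.
2·1482 − 1·130 = 2834.

2834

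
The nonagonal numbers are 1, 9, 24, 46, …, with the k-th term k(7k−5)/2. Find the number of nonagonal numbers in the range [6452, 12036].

The n-th nonagonal number is n(7n−5)/2.
Smallest index with value ≥ 6452: n = 44 (giving 6666).
Largest index with value ≤ 12036: n = 59 (giving 12036).
Indices 44 through 59: 16 terms.

16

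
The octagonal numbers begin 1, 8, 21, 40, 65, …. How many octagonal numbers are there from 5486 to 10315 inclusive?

The n-th octagonal number is n(3n−2).
Smallest index with value ≥ 5486: n = 44 (giving 5720).
Largest index with value ≤ 10315: n = 58 (giving 9976).
Indices 44 through 58: 15 terms.

15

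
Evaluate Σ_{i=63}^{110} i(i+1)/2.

Σ i(i+1)/2 = (Σi² + Σi) / 2 over i = 63..110.
Σi = 6105 − 1953 = 4152 and Σi² = 449735 − 81375 = 368360.
(1·368360 + 1·4152) / 2 = 372512/2 = 186256.

186256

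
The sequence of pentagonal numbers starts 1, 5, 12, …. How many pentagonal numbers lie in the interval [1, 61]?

The n-th pentagonal number is n(3n−1)/2.
Smallest index with value ≥ 1: n = 1 (giving 1).
Largest index with value ≤ 61: n = 6 (giving 51).
Indices 1 through 6: 6 terms.

6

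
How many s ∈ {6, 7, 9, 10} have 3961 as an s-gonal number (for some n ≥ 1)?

1

s = 6: P(6, 44) = 3828 and P(6, 45) = 4005; 3961 is not s-gonal.
s = 7: P(7, 40) = 3940 and P(7, 41) = 4141; 3961 is not s-gonal.
s = 9: P(9, 34) = 3961. ✓
s = 10: P(10, 31) = 3751 and P(10, 32) = 4000; 3961 is not s-gonal.
Hits: s ∈ {9} → 1.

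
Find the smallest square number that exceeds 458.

Solve n² > 458 for integer n.
The largest n with value ≤ 458 is 21 (since 441 ≤ 458 < 484), so the first above is n = 22, value 484.

484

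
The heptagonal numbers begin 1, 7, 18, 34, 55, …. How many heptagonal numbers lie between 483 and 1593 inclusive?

The n-th heptagonal number is n(5n−3)/2.
Smallest index with value ≥ 483: n = 15 (giving 540).
Largest index with value ≤ 1593: n = 25 (giving 1525).
Indices 15 through 25: 11 terms.

11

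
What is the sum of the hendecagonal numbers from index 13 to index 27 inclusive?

27210

Σ i(9i−7)/2 = (9Σi² − 7Σi) / 2 over i = 13..27.
Σi = 378 − 78 = 300 and Σi² = 6930 − 650 = 6280.
(9·6280 − 7·300) / 2 = 54420/2 = 27210.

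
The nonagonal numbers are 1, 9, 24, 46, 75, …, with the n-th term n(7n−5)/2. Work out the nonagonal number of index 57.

11229

The 57th nonagonal number is n(7n−5)/2 with n = 57.
57·(7·57 − 5)/2 = 57·394/2 = 57·197 = 11229.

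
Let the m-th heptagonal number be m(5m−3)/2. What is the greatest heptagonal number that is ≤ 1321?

1288

Solve n(5n−3)/2 ≤ 1321 for integer n.
n = 23 gives 1288 ≤ 1321, while n = 24 gives 1404 > 1321; so the answer is 1288.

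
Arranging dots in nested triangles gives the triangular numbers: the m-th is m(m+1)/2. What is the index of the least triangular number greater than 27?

Solve n(n+1)/2 > 27 for integer n.
The largest n with value ≤ 27 is 6 (since 21 ≤ 27 < 28), so the first above is n = 7, value 28.

7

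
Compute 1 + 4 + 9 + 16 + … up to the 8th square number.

Σ_{i=1}^{8} i² = 8·9·17/6 = 204.

204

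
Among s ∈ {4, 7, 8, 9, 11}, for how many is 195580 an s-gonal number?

1

s = 4: P(4, 442) = 195364 and P(4, 443) = 196249; 195580 is not s-gonal.
s = 7: P(7, 280) = 195580. ✓
s = 8: P(8, 255) = 194565 and P(8, 256) = 196096; 195580 is not s-gonal.
s = 9: P(9, 236) = 194346 and P(9, 237) = 195999; 195580 is not s-gonal.
s = 11: P(11, 208) = 193960 and P(11, 209) = 195833; 195580 is not s-gonal.
Hits: s ∈ {7} → 1.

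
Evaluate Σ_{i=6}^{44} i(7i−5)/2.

100165

Σ i(7i−5)/2 = (7Σi² − 5Σi) / 2 over i = 6..44.
Σi = 990 − 15 = 975 and Σi² = 29370 − 55 = 29315.
(7·29315 − 5·975) / 2 = 200330/2 = 100165.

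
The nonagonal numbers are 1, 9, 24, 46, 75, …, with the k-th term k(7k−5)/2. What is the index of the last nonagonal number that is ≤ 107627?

175

Solve n(7n−5)/2 ≤ 107627 for integer n.
n = 175 gives 106750 ≤ 107627, while n = 176 gives 107976 > 107627; so the answer is index 175.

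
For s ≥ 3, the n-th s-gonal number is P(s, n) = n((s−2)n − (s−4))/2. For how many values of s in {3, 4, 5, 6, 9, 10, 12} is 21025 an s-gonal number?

s = 3: P(3, 204) = 20910 and P(3, 205) = 21115; 21025 is not s-gonal.
s = 4: P(4, 145) = 21025. ✓
s = 5: P(5, 118) = 20827 and P(5, 119) = 21182; 21025 is not s-gonal.
s = 6: P(6, 102) = 20706 and P(6, 103) = 21115; 21025 is not s-gonal.
s = 9: P(9, 77) = 20559 and P(9, 78) = 21099; 21025 is not s-gonal.
s = 10: P(10, 72) = 20520 and P(10, 73) = 21097; 21025 is not s-gonal.
s = 12: P(12, 65) = 20865 and P(12, 66) = 21516; 21025 is not s-gonal.
Hits: s ∈ {4} → 1.

1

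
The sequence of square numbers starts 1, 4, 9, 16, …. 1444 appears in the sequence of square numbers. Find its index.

38

We need n² = 1444, so n = √1444 = 38.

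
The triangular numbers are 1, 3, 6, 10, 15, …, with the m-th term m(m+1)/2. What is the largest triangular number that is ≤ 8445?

Solve n(n+1)/2 ≤ 8445 for integer n.
n = 129 gives 8385 ≤ 8445, while n = 130 gives 8515 > 8445; so the answer is 8385.

8385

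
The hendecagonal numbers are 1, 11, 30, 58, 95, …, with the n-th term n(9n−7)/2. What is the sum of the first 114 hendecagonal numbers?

Σ i(9i−7)/2 = (9Σi² − 7Σi) / 2 over i = 1..114.
Σi = 6555 and Σi² = 500365.
(9·500365 − 7·6555) / 2 = 4457400/2 = 2228700.

2228700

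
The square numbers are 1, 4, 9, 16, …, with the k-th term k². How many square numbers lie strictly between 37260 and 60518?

53

The n-th square number is n².
Smallest index with value > 37260: n = 194 (giving 37636).
Largest index with value < 60518: n = 246 (giving 60516).
Indices 194 through 246: 53 terms.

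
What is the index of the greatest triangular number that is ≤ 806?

39

Solve n(n+1)/2 ≤ 806 for integer n.
n = 39 gives 780 ≤ 806, while n = 40 gives 820 > 806; so the answer is index 39.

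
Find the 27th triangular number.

27·28/2 = 756/2 = 378.

378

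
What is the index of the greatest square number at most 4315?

65

Solve n² ≤ 4315 for integer n.
n = 65 gives 4225 ≤ 4315, while n = 66 gives 4356 > 4315; so the answer is index 65.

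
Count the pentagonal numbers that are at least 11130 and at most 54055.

104

The n-th pentagonal number is n(3n−1)/2.
Smallest index with value ≥ 11130: n = 87 (giving 11310).
Largest index with value ≤ 54055: n = 190 (giving 54055).
Indices 87 through 190: 104 terms.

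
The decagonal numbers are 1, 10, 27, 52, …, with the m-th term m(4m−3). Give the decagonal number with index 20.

The 20th decagonal number is n(4n−3) with n = 20.
20·(4·20 − 3) = 20·77 = 1540.

1540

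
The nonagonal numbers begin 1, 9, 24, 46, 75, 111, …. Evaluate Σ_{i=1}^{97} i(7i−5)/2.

Σ i(7i−5)/2 = (7Σi² − 5Σi) / 2 over i = 1..97.
Σi = 4753 and Σi² = 308945.
(7·308945 − 5·4753) / 2 = 2138850/2 = 1069425.

1069425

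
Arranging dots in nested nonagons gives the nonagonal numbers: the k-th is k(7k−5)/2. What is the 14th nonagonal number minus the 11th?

255

14·(7·14 − 5)/2 = 651 and 11·(7·11 − 5)/2 = 396.
Difference: 651 − 396 = 255.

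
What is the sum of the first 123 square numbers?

627874

Σ_{i=1}^{123} i² = 123·124·247/6 = 627874.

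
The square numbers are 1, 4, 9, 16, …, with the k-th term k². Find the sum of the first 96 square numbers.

299536

Σ_{i=1}^{96} i² = 96·97·193/6 = 299536.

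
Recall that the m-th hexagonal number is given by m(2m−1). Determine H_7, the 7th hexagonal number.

The 7th hexagonal number is n(2n−1) with n = 7.
7·(2·7 − 1) = 7·13 = 91.

91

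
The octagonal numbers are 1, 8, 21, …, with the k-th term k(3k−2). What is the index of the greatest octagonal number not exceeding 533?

Solve n(3n−2) ≤ 533 for integer n.
n = 13 gives 481 ≤ 533, while n = 14 gives 560 > 533; so the answer is index 13.

13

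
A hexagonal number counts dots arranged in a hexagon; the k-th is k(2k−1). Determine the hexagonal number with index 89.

The 89th hexagonal number is n(2n−1) with n = 89.
89·(2·89 − 1) = 89·177 = 15753.

15753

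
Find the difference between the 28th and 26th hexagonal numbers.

28·(2·28 − 1) = 1540 and 26·(2·26 − 1) = 1326.
Difference: 1540 − 1326 = 214.

214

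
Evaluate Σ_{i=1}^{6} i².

91

Σ_{i=1}^{6} i² = 6·7·13/6 = 91.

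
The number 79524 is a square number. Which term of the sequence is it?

282

We need n² = 79524, so n = √79524 = 282.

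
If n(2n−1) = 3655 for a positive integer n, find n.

43

Set n(2n−1) = 3655, giving 2n² − n − 3655 = 0.
So n = (1 + 171) / 4 = 172/4 = 43.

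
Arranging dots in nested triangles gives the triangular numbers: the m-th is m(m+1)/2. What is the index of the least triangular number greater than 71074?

Solve n(n+1)/2 > 71074 for integer n.
The largest n with value ≤ 71074 is 376 (since 70876 ≤ 71074 < 71253), so the first above is n = 377, value 71253.

377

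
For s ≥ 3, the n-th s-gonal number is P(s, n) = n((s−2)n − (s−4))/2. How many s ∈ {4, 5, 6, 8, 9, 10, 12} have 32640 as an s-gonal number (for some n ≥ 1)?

1

s = 4: P(4, 180) = 32400 and P(4, 181) = 32761; 32640 is not s-gonal.
s = 5: P(5, 147) = 32340 and P(5, 148) = 32782; 32640 is not s-gonal.
s = 6: P(6, 128) = 32640. ✓
s = 8: P(8, 104) = 32240 and P(8, 105) = 32865; 32640 is not s-gonal.
s = 9: P(9, 96) = 32016 and P(9, 97) = 32689; 32640 is not s-gonal.
s = 10: P(10, 90) = 32130 and P(10, 91) = 32851; 32640 is not s-gonal.
s = 12: P(12, 81) = 32481 and P(12, 82) = 33292; 32640 is not s-gonal.
Hits: s ∈ {6} → 1.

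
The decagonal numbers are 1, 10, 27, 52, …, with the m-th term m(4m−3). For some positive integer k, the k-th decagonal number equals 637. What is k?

13

Set n(4n−3) = 637, giving 4n² − 3n − 637 = 0.
The discriminant is 9 + 16·637 = 10201, and √10201 = 101.
So n = (3 + 101) / 8 = 104/8 = 13.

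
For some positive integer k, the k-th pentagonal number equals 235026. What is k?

396

Set n(3n−1)/2 = 235026, giving 3n² − n − 470052 = 0.
The discriminant is 1 + 24·235026 = 5640625, and √5640625 = 2375.
So n = (1 + 2375) / 6 = 2376/6 = 396.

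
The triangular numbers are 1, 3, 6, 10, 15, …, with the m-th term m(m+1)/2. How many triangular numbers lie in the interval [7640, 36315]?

The n-th triangular number is n(n+1)/2.
Smallest index with value ≥ 7640: n = 124 (giving 7750).
Largest index with value ≤ 36315: n = 269 (giving 36315).
Indices 124 through 269: 146 terms.

146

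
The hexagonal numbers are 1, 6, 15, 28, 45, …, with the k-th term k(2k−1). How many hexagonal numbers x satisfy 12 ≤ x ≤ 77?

The n-th hexagonal number is n(2n−1).
Smallest index with value ≥ 12: n = 3 (giving 15).
Largest index with value ≤ 77: n = 6 (giving 66).
Indices 3 through 6: 4 terms.

4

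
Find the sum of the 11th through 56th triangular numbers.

30636

Σ i(i+1)/2 = (Σi² + Σi) / 2 over i = 11..56.
Σi = 1596 − 55 = 1541 and Σi² = 60116 − 385 = 59731.
(1·59731 + 1·1541) / 2 = 61272/2 = 30636.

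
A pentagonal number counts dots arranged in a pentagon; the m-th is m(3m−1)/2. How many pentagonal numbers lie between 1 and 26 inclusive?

The n-th pentagonal number is n(3n−1)/2.
Smallest index with value ≥ 1: n = 1 (giving 1).
Largest index with value ≤ 26: n = 4 (giving 22).
Indices 1 through 4: 4 terms.

4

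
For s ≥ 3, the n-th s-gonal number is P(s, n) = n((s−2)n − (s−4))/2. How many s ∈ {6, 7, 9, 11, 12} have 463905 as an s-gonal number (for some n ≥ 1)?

s = 6: P(6, 481) = 462241 and P(6, 482) = 464166; 463905 is not s-gonal.
s = 7: P(7, 431) = 463756 and P(7, 432) = 465912; 463905 is not s-gonal.
s = 9: P(9, 364) = 462826 and P(9, 365) = 465375; 463905 is not s-gonal.
s = 11: P(11, 321) = 462561 and P(11, 322) = 465451; 463905 is not s-gonal.
s = 12: P(12, 305) = 463905. ✓
Hits: s ∈ {12} → 1.

1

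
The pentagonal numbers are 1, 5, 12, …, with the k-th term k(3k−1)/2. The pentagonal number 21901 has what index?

Set n(3n−1)/2 = 21901, giving 3n² − n − 43802 = 0.
So n = (1 + 725) / 6 = 726/6 = 121.

121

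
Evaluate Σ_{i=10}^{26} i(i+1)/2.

Σ i(i+1)/2 = (Σi² + Σi) / 2 over i = 10..26.
Σi = 351 − 45 = 306 and Σi² = 6201 − 285 = 5916.
(1·5916 + 1·306) / 2 = 6222/2 = 3111.

3111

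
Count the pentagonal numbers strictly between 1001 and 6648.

40

The n-th pentagonal number is n(3n−1)/2.
Smallest index with value > 1001: n = 27 (giving 1080).
Largest index with value < 6648: n = 66 (giving 6501).
Indices 27 through 66: 40 terms.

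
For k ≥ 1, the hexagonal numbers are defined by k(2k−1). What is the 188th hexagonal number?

70500

The 188th hexagonal number is n(2n−1) with n = 188.
188·(2·188 − 1) = 188·375 = 70500.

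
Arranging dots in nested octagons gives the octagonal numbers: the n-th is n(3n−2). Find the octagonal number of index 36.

3816

The 36th octagonal number is n(3n−2) with n = 36.
36·(3·36 − 2) = 36·106 = 3816.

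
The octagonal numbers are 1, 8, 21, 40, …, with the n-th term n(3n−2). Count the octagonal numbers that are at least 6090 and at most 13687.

The n-th octagonal number is n(3n−2).
Smallest index with value ≥ 6090: n = 46 (giving 6256).
Largest index with value ≤ 13687: n = 67 (giving 13333).
Indices 46 through 67: 22 terms.

22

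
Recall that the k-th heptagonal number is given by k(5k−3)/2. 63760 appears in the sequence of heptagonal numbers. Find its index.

160

Set n(5n−3)/2 = 63760, giving 5n² − 3n − 127520 = 0.
So n = (3 + 1597) / 10 = 1600/10 = 160.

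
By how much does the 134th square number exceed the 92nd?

9492

134² = 17956 and 92² = 8464.
Difference: 17956 − 8464 = 9492.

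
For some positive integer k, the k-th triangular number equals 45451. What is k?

301

Set n(n+1)/2 = 45451, giving n² + n − 90902 = 0.
The discriminant is 1 + 8·45451 = 363609, and √363609 = 603.
So n = (-1 + 603) / 2 = 602/2 = 301.
Check: 301·302/2 = 45451. ✓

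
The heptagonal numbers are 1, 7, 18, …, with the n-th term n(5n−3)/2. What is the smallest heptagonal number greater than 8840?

Solve n(5n−3)/2 > 8840 for integer n.
The largest n with value ≤ 8840 is 59 (since 8614 ≤ 8840 < 8910), so the first above is n = 60, value 8910.

8910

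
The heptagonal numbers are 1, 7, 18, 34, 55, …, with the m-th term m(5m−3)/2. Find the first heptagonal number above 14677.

14707

Solve n(5n−3)/2 > 14677 for integer n.
The largest n with value ≤ 14677 is 76 (since 14326 ≤ 14677 < 14707), so the first above is n = 77, value 14707.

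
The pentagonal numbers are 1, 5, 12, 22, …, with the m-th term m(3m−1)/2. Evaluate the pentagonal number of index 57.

4845

57·(3·57 − 1)/2 = 57·170/2 = 57·85 = 4845.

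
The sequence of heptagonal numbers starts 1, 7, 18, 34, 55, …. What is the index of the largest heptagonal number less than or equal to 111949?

Solve n(5n−3)/2 ≤ 111949 for integer n.
n = 211 gives 110986 ≤ 111949, while n = 212 gives 112042 > 111949; so the answer is index 211.

211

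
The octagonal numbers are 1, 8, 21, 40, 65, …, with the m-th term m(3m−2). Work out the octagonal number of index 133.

The 133rd octagonal number is n(3n−2) with n = 133.
133·(3·133 − 2) = 133·397 = 52801.

52801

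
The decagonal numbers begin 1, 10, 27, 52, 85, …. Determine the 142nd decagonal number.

The 142nd decagonal number is n(4n−3) with n = 142.
142·(4·142 − 3) = 142·565 = 80230.

80230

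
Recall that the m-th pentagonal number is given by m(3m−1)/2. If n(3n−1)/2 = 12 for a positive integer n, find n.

Set n(3n−1)/2 = 12, giving 3n² − n − 24 = 0.
So n = (1 + 17) / 6 = 18/6 = 3.

3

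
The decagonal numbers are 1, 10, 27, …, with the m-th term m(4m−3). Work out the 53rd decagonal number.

The 53rd decagonal number is n(4n−3) with n = 53.
53·(4·53 − 3) = 53·209 = 11077.

11077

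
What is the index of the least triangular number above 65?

11

Solve n(n+1)/2 > 65 for integer n.
The largest n with value ≤ 65 is 10 (since 55 ≤ 65 < 66), so the first above is n = 11, value 66.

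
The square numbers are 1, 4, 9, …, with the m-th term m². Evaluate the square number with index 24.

576

The 24th square number is n² with n = 24.
24² = 576.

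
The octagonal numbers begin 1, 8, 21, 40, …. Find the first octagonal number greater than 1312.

Solve n(3n−2) > 1312 for integer n.
The largest n with value ≤ 1312 is 21 (since 1281 ≤ 1312 < 1408), so the first above is n = 22, value 1408.

1408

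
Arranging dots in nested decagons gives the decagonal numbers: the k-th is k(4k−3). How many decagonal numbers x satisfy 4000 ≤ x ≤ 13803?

28

The n-th decagonal number is n(4n−3).
Smallest index with value ≥ 4000: n = 32 (giving 4000).
Largest index with value ≤ 13803: n = 59 (giving 13747).
Indices 32 through 59: 28 terms.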